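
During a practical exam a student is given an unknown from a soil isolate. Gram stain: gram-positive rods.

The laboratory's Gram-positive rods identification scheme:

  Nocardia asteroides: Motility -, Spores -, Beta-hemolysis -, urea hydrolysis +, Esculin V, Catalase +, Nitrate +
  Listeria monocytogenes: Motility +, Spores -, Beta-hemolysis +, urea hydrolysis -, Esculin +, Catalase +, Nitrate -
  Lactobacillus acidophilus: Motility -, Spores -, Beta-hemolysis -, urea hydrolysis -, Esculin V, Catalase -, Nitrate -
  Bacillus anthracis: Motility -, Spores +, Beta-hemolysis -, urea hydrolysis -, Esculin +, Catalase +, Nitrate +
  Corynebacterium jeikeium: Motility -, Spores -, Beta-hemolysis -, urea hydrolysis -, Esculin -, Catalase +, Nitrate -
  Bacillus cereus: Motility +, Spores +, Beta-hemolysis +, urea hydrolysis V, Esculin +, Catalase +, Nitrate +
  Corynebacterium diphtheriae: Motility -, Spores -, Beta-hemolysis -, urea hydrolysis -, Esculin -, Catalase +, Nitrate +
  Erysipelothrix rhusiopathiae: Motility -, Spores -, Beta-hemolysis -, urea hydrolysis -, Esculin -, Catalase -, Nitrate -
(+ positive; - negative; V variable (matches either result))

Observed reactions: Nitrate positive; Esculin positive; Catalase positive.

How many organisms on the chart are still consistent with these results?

3

Catalase +: excludes Lactobacillus acidophilus, Erysipelothrix rhusiopathiae — 6 left.
Nitrate +: excludes Listeria monocytogenes, Corynebacterium jeikeium — 4 left.
Esculin +: excludes Corynebacterium diphtheriae — 3 left.
Still consistent: Bacillus anthracis, Bacillus cereus, Nocardia asteroides.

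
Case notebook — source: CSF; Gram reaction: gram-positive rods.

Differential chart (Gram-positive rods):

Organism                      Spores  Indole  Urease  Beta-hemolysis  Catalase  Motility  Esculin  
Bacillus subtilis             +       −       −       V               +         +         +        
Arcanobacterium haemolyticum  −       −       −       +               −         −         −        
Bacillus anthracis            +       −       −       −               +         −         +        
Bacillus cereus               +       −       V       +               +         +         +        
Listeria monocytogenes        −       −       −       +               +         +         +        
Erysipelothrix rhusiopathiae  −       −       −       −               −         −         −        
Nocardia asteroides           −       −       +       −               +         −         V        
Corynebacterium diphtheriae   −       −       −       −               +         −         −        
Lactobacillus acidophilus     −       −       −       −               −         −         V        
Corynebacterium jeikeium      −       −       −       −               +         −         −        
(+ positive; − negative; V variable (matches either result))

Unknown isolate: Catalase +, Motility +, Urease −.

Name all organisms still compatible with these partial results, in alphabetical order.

Bacillus cereus, Bacillus subtilis, Listeria monocytogenes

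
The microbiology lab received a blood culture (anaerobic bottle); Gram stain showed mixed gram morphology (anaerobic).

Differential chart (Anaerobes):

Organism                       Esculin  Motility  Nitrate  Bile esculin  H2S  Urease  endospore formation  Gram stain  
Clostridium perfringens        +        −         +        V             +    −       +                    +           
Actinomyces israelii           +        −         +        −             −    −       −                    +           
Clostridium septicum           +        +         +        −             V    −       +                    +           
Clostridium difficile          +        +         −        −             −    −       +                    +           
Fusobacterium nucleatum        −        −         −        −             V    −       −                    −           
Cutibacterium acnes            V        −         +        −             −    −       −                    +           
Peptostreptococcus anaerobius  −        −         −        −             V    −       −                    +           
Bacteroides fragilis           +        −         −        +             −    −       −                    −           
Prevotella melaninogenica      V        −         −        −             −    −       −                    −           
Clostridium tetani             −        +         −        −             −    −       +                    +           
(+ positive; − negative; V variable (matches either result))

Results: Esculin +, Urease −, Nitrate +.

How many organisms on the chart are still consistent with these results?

4

Urease −: all 10 remaining candidates are consistent.
Nitrate +: excludes 6 organisms — 4 left.
Esculin +: all 4 remaining candidates are consistent.
Still consistent: Actinomyces israelii, Clostridium perfringens, Clostridium septicum, Cutibacterium acnes.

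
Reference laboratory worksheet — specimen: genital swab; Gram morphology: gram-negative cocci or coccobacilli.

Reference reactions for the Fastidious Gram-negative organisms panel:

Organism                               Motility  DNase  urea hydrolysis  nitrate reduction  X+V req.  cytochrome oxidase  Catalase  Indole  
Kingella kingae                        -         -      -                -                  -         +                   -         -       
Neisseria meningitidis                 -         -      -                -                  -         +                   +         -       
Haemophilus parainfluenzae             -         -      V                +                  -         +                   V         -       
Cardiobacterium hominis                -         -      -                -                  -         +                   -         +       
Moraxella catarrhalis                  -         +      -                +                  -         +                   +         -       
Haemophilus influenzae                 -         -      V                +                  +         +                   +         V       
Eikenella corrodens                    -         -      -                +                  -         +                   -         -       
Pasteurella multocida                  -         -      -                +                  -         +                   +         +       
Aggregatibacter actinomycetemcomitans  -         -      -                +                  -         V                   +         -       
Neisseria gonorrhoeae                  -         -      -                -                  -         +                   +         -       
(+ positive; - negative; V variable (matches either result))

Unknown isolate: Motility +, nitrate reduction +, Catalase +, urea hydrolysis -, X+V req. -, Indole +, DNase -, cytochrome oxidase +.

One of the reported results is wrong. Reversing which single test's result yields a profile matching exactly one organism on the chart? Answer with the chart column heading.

Motility

As reported, no row in the chart matches all 8 reactions.
Reversing X+V req. → still no organism matches.
Reversing Motility (to -) → unique match: Pasteurella multocida.
Reversing Catalase → still no organism matches.
Reversing cytochrome oxidase → still no organism matches.
Reversing urea hydrolysis → still no organism matches.
Reversing DNase → still no organism matches.
Reversing nitrate reduction → still no organism matches.
Reversing Indole → still no organism matches.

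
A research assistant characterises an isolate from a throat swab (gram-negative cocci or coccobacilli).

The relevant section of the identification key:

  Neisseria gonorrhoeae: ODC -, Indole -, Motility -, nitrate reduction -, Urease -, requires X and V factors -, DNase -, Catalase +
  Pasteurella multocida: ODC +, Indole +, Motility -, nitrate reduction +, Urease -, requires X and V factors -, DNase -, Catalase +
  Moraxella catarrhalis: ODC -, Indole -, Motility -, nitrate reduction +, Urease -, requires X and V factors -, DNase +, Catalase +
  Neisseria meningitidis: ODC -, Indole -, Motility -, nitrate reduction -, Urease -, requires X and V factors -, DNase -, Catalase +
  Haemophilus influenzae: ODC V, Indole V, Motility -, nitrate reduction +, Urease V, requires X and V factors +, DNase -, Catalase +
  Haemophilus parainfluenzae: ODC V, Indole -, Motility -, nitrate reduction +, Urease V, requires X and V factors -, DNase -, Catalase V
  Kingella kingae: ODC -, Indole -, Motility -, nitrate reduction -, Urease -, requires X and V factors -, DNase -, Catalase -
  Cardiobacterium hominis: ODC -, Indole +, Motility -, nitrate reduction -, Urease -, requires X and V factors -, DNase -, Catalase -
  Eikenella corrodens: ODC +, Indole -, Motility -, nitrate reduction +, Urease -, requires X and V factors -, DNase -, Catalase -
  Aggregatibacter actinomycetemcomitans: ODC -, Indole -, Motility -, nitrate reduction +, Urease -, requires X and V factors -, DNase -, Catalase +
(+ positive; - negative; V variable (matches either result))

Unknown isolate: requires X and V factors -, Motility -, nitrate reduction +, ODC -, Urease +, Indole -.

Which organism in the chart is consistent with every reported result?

Haemophilus parainfluenzae

ODC -: excludes Pasteurella multocida, Eikenella corrodens — 8 left.
Motility -: all 8 remaining candidates are consistent.
Urease +: excludes 6 organisms — 2 left.
Indole -: all 2 remaining candidates are consistent.
requires X and V factors -: excludes Haemophilus influenzae — 1 left.
nitrate reduction +: the one remaining candidate is consistent.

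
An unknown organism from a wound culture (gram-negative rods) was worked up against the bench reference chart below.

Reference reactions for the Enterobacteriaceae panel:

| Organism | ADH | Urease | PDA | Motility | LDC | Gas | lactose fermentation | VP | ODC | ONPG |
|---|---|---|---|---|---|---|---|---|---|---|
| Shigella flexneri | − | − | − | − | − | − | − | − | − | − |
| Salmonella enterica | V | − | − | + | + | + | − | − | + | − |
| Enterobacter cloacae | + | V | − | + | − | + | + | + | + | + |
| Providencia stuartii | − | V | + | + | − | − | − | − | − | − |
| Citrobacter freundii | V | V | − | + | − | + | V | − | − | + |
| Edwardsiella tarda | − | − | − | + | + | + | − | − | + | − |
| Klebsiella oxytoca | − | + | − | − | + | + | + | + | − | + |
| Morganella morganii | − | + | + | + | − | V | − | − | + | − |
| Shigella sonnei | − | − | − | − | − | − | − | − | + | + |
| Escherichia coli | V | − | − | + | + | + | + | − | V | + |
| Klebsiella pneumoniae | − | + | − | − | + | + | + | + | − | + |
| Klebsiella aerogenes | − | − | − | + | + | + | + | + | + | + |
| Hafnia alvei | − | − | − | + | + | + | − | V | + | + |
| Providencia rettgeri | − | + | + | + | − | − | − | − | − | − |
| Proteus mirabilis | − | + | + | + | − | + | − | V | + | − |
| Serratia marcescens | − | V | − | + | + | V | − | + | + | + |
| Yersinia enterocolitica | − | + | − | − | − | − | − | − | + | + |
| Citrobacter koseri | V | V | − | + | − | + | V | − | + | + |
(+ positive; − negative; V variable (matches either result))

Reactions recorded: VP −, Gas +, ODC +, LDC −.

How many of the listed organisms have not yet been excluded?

ODC +: excludes 6 organisms — 12 left.
LDC −: excludes 6 organisms — 6 left.
VP −: excludes Enterobacter cloacae — 5 left.
Gas +: excludes Shigella sonnei, Yersinia enterocolitica — 3 left.
Still consistent: Citrobacter koseri, Morganella morganii, Proteus mirabilis.

3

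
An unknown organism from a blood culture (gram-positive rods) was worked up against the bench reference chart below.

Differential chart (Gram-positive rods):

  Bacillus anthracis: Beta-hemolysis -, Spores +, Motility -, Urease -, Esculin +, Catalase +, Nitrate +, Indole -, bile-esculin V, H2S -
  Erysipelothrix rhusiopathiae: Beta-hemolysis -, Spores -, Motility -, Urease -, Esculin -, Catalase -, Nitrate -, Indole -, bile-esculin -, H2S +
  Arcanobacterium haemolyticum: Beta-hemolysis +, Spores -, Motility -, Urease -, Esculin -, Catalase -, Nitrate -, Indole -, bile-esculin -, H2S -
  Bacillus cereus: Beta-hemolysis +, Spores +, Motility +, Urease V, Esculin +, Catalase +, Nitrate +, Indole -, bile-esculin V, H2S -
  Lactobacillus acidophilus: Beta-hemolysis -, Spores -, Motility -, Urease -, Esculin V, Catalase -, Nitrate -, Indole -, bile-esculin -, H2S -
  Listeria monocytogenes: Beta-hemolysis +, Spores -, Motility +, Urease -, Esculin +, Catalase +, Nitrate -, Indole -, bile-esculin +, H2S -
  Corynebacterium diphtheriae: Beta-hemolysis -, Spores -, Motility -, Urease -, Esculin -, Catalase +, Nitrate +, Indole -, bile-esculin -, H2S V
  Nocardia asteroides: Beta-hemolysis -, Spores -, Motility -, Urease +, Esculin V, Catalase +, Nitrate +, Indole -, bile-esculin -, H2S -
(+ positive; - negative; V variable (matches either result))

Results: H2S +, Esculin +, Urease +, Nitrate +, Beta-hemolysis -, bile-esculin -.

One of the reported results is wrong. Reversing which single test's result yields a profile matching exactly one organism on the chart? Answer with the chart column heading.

As reported, no row in the chart matches all 6 reactions.
Reversing Nitrate → still no organism matches.
Reversing Esculin → still no organism matches.
Reversing H2S (to -) → unique match: Nocardia asteroides.
Reversing Urease → still no organism matches.
Reversing bile-esculin → still no organism matches.
Reversing Beta-hemolysis → still no organism matches.

H2S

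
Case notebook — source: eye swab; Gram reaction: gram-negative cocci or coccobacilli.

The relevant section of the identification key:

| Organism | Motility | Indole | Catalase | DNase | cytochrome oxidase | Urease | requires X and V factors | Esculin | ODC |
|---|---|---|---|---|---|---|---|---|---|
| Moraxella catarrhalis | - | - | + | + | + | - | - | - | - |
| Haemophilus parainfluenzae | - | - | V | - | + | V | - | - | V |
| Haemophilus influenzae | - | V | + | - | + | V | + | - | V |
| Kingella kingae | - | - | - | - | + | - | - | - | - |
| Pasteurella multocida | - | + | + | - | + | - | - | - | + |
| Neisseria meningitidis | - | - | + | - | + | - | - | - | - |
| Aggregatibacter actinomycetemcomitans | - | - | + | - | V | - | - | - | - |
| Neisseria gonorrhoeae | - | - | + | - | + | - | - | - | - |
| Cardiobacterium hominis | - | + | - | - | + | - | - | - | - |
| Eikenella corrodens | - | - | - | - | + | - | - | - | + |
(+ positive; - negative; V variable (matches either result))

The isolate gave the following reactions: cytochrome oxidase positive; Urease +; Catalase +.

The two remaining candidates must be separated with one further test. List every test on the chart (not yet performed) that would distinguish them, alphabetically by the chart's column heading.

Urease +: excludes 8 organisms — 2 left.
Catalase +: all 2 remaining candidates are consistent.
cytochrome oxidase +: all 2 remaining candidates are consistent.
Two candidates remain: Haemophilus influenzae and Haemophilus parainfluenzae.
  Motility: - vs - — same for both, does not separate.
  Indole: V vs - — variable for at least one, does not separate.
  DNase: - vs - — same for both, does not separate.
  requires X and V factors: Haemophilus influenzae +, Haemophilus parainfluenzae - — discriminates.
  Esculin: - vs - — same for both, does not separate.
  ODC: V vs V — variable for at least one, does not separate.

requires X and V factors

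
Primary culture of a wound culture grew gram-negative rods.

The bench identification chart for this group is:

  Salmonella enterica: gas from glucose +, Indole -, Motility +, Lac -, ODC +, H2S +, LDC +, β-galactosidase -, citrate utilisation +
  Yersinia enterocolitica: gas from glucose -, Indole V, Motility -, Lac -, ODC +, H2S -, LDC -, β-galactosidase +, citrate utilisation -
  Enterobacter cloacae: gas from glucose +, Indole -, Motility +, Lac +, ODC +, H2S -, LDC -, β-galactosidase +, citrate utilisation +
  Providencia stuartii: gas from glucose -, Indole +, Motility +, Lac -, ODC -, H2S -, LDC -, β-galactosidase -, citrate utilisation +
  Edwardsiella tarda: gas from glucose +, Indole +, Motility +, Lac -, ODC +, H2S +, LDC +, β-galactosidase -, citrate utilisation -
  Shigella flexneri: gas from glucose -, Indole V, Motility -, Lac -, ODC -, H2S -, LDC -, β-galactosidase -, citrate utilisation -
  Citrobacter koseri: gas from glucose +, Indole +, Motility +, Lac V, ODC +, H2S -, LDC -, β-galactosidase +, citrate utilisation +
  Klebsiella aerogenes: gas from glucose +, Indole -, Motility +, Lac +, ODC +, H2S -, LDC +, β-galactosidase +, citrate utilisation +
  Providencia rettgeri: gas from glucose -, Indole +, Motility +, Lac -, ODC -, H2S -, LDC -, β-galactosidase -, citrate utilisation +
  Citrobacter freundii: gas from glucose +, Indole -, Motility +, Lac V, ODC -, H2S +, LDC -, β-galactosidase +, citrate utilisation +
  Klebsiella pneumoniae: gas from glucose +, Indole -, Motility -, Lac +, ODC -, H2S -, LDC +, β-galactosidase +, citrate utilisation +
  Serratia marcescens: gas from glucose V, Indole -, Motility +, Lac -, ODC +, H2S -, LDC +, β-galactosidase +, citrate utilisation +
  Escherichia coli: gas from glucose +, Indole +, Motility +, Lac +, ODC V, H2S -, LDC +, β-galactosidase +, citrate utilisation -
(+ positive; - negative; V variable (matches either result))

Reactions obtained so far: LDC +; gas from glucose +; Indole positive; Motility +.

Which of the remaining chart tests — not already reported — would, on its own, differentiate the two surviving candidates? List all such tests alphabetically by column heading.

H2S, Lac, β-galactosidase

Motility +: excludes Yersinia enterocolitica, Shigella flexneri, Klebsiella pneumoniae — 10 left.
Indole +: excludes 5 organisms — 5 left.
gas from glucose +: excludes Providencia stuartii, Providencia rettgeri — 3 left.
LDC +: excludes Citrobacter koseri — 2 left.
Two candidates remain: Edwardsiella tarda and Escherichia coli.
  Lac: Edwardsiella tarda -, Escherichia coli + — discriminates.
  ODC: + vs V — variable for at least one, does not separate.
  H2S: Edwardsiella tarda +, Escherichia coli - — discriminates.
  β-galactosidase: Edwardsiella tarda -, Escherichia coli + — discriminates.
  citrate utilisation: - vs - — same for both, does not separate.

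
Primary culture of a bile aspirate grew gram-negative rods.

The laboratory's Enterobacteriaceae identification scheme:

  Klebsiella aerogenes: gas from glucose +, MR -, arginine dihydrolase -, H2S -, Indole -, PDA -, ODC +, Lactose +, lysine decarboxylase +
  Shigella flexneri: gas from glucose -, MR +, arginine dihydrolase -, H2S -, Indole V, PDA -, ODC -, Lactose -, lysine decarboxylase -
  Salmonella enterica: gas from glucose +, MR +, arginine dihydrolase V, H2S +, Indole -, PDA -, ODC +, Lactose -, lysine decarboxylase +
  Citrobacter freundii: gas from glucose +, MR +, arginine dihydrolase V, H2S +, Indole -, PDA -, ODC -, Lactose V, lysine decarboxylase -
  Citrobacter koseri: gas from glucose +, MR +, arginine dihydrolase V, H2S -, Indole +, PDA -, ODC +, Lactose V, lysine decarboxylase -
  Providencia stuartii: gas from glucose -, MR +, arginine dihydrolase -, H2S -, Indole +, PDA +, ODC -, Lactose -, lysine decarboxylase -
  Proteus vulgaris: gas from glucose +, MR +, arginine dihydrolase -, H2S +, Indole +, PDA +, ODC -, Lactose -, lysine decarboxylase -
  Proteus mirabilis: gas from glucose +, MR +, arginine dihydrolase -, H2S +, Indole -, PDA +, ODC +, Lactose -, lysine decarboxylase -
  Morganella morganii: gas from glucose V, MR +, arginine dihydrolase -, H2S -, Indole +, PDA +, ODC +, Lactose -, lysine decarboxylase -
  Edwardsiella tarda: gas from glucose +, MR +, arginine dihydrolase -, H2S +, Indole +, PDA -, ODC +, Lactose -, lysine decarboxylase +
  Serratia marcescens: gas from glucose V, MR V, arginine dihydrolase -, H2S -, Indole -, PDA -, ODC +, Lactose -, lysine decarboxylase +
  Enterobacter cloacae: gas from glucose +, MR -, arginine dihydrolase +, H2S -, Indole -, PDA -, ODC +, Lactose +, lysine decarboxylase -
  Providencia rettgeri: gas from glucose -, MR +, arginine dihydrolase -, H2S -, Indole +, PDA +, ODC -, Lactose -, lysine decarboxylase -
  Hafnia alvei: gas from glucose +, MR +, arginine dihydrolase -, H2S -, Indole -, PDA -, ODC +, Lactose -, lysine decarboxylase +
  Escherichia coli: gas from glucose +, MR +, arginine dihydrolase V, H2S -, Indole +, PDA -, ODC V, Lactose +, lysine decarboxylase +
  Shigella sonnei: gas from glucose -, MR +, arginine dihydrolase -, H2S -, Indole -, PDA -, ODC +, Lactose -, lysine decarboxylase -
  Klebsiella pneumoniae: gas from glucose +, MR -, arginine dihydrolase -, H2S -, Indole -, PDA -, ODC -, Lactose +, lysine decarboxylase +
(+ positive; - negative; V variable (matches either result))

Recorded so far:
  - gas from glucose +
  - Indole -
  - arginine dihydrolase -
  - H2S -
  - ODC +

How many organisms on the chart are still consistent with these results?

3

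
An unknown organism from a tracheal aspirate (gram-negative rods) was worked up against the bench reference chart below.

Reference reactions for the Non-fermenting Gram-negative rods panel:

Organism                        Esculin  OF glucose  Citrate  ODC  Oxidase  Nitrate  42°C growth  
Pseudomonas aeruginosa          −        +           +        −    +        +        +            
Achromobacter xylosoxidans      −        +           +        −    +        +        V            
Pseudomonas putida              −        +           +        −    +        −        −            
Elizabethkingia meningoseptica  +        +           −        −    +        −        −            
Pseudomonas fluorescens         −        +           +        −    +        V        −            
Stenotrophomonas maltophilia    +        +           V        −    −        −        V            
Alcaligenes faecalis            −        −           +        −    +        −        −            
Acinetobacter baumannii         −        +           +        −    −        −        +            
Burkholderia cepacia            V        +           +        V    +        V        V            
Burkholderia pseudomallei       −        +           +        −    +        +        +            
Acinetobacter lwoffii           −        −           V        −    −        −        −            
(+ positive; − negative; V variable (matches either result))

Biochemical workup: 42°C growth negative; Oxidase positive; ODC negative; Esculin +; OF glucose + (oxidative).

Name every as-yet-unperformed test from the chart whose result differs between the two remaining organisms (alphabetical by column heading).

Citrate

Esculin +: excludes 8 organisms — 3 left.
ODC −: all 3 remaining candidates are consistent.
42°C growth −: all 3 remaining candidates are consistent.
OF glucose +: all 3 remaining candidates are consistent.
Oxidase +: excludes Stenotrophomonas maltophilia — 2 left.
Two candidates remain: Burkholderia cepacia and Elizabethkingia meningoseptica.
  Citrate: Burkholderia cepacia +, Elizabethkingia meningoseptica − — discriminates.
  Nitrate: V vs − — variable for at least one, does not separate.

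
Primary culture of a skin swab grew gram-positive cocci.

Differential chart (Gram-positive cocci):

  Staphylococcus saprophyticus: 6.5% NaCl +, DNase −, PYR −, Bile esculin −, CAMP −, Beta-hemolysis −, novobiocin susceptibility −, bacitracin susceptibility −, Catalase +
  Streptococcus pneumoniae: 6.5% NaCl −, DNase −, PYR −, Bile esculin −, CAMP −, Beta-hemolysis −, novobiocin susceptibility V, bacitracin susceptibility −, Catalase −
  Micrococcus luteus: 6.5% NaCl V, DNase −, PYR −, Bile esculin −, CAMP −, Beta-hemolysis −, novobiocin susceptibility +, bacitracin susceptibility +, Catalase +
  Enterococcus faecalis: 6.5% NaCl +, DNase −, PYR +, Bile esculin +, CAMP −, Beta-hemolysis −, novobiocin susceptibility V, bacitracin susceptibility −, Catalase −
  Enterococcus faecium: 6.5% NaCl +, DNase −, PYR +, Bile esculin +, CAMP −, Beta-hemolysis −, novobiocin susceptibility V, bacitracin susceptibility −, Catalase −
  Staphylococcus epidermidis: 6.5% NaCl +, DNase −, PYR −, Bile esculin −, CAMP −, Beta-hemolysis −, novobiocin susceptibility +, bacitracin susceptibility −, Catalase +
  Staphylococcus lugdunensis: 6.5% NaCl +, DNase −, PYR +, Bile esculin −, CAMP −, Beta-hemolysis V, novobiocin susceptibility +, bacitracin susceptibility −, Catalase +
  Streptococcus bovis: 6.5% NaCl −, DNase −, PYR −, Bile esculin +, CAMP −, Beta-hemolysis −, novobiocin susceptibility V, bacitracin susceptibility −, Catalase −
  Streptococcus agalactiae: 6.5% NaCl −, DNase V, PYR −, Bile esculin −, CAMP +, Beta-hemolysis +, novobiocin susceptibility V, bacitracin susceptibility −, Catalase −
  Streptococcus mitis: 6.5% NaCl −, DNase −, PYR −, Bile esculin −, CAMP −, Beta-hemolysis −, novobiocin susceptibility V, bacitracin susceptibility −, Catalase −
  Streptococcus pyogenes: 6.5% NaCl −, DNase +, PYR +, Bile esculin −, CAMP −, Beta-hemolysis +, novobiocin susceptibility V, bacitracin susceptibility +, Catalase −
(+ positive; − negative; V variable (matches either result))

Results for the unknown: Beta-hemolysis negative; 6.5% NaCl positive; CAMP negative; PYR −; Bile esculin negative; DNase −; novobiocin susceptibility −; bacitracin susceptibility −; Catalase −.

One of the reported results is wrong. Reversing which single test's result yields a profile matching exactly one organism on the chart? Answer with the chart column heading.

As reported, no row in the chart matches all 9 reactions.
Reversing bacitracin susceptibility → still no organism matches.
Reversing Catalase (to +) → unique match: Staphylococcus saprophyticus.
Reversing 6.5% NaCl → 2 organisms match (not unique).
Reversing novobiocin susceptibility → still no organism matches.
Reversing Bile esculin → still no organism matches.
Reversing CAMP → still no organism matches.
Reversing Beta-hemolysis → still no organism matches.
Reversing DNase → still no organism matches.
Reversing PYR → still no organism matches.

Catalase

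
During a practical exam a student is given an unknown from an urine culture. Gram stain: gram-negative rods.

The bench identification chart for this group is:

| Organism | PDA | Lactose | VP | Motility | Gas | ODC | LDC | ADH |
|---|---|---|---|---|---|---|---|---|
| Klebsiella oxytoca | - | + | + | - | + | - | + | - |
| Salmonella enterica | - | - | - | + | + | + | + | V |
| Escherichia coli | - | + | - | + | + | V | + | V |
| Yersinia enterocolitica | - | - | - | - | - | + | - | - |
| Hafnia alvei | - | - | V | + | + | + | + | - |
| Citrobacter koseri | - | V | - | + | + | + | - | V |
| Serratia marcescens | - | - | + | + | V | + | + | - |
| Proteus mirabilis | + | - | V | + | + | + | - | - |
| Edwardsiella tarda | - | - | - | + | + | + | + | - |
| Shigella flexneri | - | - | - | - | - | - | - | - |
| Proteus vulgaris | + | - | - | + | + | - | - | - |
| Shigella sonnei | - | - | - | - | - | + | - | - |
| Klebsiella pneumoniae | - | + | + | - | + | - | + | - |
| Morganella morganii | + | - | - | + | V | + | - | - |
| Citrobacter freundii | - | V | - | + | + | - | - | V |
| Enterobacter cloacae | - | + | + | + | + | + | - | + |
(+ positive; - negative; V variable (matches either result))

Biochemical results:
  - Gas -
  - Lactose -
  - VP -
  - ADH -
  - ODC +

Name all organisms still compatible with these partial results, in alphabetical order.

VP -: excludes Klebsiella oxytoca, Serratia marcescens, Klebsiella pneumoniae, Enterobacter cloacae — 12 left.
ADH -: all 12 remaining candidates are consistent.
Lactose -: excludes Escherichia coli — 11 left.
ODC +: excludes Shigella flexneri, Proteus vulgaris, Citrobacter freundii — 8 left.
Gas -: excludes 5 organisms — 3 left.

Morganella morganii, Shigella sonnei, Yersinia enterocolitica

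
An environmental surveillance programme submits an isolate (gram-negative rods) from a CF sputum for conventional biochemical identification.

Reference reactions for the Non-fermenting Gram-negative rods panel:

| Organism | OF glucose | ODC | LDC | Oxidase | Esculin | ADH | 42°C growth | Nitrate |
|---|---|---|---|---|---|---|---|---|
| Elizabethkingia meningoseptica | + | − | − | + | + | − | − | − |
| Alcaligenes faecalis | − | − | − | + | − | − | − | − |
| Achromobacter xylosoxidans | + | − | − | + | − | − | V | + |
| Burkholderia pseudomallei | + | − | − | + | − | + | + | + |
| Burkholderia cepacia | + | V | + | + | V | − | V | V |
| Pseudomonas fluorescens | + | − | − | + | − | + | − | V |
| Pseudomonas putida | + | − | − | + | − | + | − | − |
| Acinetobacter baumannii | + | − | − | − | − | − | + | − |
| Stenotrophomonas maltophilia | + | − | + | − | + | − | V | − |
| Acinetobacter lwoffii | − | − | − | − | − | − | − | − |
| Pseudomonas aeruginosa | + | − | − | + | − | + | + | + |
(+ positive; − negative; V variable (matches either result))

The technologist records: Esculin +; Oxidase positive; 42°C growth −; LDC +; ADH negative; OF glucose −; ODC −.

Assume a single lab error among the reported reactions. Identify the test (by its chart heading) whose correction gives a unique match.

OF glucose

As reported, no row in the chart matches all 7 reactions.
Reversing Oxidase → still no organism matches.
Reversing 42°C growth → still no organism matches.
Reversing OF glucose (to +) → unique match: Burkholderia cepacia.
Reversing ODC → still no organism matches.
Reversing Esculin → still no organism matches.
Reversing ADH → still no organism matches.
Reversing LDC → still no organism matches.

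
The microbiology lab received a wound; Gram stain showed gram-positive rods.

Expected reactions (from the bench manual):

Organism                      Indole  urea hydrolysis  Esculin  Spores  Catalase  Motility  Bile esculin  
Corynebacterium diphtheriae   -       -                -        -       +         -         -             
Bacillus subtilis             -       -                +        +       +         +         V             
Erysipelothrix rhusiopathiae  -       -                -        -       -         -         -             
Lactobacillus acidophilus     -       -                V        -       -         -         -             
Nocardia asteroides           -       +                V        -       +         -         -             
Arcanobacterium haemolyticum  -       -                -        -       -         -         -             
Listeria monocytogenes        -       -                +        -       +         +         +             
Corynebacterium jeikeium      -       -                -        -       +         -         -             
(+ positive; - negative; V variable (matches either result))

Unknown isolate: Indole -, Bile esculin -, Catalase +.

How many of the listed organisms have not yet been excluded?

4

Indole -: all 8 remaining candidates are consistent.
Catalase +: excludes Erysipelothrix rhusiopathiae, Lactobacillus acidophilus, Arcanobacterium haemolyticum — 5 left.
Bile esculin -: excludes Listeria monocytogenes — 4 left.
Still consistent: Bacillus subtilis, Corynebacterium diphtheriae, Corynebacterium jeikeium, Nocardia asteroides.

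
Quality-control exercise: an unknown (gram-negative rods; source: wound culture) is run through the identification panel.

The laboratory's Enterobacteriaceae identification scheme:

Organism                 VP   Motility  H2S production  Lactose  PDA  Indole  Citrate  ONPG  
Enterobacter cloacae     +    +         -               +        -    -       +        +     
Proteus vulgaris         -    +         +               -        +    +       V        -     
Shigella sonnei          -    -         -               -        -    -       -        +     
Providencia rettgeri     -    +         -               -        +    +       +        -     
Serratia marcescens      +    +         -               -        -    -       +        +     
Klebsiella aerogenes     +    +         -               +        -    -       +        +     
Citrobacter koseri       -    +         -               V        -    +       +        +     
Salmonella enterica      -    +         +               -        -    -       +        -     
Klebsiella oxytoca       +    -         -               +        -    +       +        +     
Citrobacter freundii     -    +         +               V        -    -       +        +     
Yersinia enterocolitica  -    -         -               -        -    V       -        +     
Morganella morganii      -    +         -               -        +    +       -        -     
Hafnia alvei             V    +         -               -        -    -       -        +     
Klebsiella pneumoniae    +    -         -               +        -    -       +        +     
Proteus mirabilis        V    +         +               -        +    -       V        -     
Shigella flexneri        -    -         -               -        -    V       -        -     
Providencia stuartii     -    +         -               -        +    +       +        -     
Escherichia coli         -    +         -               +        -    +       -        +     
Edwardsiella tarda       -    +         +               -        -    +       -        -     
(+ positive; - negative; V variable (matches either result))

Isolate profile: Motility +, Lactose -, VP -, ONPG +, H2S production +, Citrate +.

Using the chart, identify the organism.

Citrobacter freundii

H2S production +: excludes 14 organisms — 5 left.
Citrate +: excludes Edwardsiella tarda — 4 left.
Lactose -: all 4 remaining candidates are consistent.
ONPG +: excludes Proteus vulgaris, Salmonella enterica, Proteus mirabilis — 1 left.
Motility +: the one remaining candidate is consistent.
VP -: the one remaining candidate is consistent.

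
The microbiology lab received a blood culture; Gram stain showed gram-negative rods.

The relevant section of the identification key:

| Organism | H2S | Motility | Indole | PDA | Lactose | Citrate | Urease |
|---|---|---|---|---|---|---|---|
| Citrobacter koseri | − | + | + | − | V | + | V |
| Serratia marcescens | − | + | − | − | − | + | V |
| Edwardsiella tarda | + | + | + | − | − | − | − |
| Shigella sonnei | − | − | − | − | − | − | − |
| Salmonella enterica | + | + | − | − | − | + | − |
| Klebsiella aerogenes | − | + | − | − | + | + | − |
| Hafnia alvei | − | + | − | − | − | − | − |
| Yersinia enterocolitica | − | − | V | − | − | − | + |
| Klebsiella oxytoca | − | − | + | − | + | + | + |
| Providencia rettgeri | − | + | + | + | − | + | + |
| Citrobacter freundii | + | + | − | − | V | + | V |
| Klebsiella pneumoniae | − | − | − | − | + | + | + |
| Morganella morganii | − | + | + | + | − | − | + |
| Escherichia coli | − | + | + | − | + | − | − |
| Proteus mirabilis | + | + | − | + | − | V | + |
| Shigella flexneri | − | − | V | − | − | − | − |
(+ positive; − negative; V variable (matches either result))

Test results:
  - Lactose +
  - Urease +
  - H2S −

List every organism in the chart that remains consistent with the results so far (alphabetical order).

Citrobacter koseri, Klebsiella oxytoca, Klebsiella pneumoniae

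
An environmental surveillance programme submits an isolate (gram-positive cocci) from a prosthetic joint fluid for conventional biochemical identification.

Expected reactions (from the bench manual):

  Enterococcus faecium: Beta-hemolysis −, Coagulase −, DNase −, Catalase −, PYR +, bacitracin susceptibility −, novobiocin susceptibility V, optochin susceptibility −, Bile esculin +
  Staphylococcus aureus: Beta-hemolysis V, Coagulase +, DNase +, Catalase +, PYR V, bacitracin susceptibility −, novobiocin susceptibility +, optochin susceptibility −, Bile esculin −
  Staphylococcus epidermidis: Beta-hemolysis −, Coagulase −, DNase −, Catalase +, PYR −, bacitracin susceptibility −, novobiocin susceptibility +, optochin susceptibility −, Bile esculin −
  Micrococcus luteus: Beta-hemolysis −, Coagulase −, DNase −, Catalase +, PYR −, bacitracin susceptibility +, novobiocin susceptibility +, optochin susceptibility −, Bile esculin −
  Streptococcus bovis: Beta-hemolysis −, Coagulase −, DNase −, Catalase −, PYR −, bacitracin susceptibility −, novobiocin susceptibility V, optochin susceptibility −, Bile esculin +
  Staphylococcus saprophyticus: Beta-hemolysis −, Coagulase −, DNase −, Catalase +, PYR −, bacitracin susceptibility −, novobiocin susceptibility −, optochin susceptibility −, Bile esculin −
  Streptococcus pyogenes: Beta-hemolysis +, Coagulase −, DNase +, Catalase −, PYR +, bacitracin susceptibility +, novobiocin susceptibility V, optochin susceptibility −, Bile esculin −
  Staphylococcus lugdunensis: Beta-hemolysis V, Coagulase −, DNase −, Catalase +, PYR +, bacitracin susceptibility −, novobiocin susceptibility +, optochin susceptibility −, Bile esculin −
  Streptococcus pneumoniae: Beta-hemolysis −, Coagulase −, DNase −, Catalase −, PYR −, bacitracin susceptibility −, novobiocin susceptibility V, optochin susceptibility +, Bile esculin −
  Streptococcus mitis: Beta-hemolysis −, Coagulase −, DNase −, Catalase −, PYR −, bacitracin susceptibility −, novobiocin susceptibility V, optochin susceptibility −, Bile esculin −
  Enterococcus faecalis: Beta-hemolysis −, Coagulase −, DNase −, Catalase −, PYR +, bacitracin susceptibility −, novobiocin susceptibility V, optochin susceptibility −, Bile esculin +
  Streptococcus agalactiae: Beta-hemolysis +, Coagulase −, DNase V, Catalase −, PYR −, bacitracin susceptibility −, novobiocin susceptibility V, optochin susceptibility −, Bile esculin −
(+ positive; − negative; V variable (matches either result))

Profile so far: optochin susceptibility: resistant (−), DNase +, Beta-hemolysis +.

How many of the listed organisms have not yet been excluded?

DNase +: excludes 9 organisms — 3 left.
optochin susceptibility −: all 3 remaining candidates are consistent.
Beta-hemolysis +: all 3 remaining candidates are consistent.
Still consistent: Staphylococcus aureus, Streptococcus agalactiae, Streptococcus pyogenes.

3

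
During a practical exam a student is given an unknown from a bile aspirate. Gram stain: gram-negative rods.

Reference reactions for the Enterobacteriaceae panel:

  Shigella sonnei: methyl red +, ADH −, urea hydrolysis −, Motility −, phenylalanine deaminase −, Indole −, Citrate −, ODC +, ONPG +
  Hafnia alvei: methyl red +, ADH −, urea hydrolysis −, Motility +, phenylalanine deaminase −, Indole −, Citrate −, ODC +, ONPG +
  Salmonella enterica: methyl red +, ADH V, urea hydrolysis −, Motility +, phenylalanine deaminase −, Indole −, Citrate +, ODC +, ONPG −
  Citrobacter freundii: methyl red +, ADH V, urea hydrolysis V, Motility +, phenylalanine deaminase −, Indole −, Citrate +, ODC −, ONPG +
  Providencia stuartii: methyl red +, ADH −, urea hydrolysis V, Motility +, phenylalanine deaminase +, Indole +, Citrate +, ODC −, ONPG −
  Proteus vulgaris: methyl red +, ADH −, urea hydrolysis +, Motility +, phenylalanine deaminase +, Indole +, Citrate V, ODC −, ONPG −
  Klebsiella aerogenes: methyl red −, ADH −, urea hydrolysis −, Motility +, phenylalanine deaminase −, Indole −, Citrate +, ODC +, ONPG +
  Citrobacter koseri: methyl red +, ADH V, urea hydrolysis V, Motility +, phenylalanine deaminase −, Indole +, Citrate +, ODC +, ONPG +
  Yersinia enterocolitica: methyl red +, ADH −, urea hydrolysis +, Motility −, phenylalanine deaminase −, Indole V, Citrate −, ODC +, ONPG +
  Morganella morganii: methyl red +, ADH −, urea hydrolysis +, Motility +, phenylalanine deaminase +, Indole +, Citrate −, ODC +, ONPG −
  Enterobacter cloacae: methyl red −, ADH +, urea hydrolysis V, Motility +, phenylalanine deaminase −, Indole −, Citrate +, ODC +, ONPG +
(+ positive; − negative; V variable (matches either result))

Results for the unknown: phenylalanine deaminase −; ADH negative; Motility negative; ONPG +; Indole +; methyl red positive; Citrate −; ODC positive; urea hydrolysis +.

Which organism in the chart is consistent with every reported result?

Yersinia enterocolitica

ODC +: excludes Citrobacter freundii, Providencia stuartii, Proteus vulgaris — 8 left.
methyl red +: excludes Klebsiella aerogenes, Enterobacter cloacae — 6 left.
Citrate −: excludes Salmonella enterica, Citrobacter koseri — 4 left.
ONPG +: excludes Morganella morganii — 3 left.
Motility −: excludes Hafnia alvei — 2 left.
urea hydrolysis +: excludes Shigella sonnei — 1 left.
Indole +: the one remaining candidate is consistent.
phenylalanine deaminase −: the one remaining candidate is consistent.
ADH −: the one remaining candidate is consistent.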